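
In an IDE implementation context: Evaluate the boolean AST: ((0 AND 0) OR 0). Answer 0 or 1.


Step 1: Evaluate inner node
  0 AND 0 = 0
Step 2: Evaluate root node
  0 OR 0 = 0

0


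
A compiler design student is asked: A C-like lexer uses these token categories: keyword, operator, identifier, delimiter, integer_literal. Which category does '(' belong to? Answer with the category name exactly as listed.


Token: '('
Checking categories:
  identifier: no
  integer_literal: no
  operator: no
  keyword: no
  delimiter: YES
Category: delimiter

delimiter


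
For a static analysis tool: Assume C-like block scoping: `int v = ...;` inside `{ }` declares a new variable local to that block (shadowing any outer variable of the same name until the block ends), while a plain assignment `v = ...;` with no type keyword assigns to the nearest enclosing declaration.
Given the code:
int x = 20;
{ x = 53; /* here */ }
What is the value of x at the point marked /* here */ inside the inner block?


Analyzing scoping rules:
Outer scope: declares x = 20
Inner block: 'x = 53;' has no type keyword, so it is an assignment to the outer x (no shadowing)
Inside the block, after the assignment -> 53
Result: 53

53


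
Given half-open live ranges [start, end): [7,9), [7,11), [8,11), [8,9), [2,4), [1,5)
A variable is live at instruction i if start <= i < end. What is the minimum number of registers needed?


Live ranges:
  Var0: [7, 9)
  Var1: [7, 11)
  Var2: [8, 11)
  Var3: [8, 9)
  Var4: [2, 4)
  Var5: [1, 5)
Sweep-line events (position, delta, active):
  pos=1 start -> active=1
  pos=2 start -> active=2
  pos=4 end -> active=1
  pos=5 end -> active=0
  pos=7 start -> active=1
  pos=7 start -> active=2
  pos=8 start -> active=3
  pos=8 start -> active=4
  pos=9 end -> active=3
  pos=9 end -> active=2
  pos=11 end -> active=1
  pos=11 end -> active=0
Maximum simultaneous active: 4
Minimum registers needed: 4

4


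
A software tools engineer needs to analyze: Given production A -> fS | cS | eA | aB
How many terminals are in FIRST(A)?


Production: A -> fS | cS | eA | aB
Examining each alternative for leading terminals:
  A -> fS : first terminal = 'f'
  A -> cS : first terminal = 'c'
  A -> eA : first terminal = 'e'
  A -> aB : first terminal = 'a'
FIRST(A) = {a, c, e, f}
Count: 4

4


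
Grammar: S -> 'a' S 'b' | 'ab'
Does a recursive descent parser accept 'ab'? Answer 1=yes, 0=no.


Grammar accepts strings of the form a^n b^n (n >= 1)
Word: 'ab'
Counting: 1 a's and 1 b's
Check: 1 == 1? Yes
Derivation (S -> aSb applied 0 time(s), then S -> ab): S => ab
Accepted

1


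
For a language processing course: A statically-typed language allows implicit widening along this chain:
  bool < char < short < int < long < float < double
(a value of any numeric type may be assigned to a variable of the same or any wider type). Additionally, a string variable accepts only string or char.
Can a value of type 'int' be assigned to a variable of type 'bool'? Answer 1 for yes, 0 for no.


Target variable type: bool
Source value type: int
Numeric ranks: int=3, bool=0
Widening allowed iff rank(source) <= rank(target): 3 <= 0? No
Result: 0

0


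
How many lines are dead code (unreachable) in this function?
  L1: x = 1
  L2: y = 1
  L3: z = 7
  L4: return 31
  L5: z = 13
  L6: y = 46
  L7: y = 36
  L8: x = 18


Analyzing control flow:
  L1: reachable (before return)
  L2: reachable (before return)
  L3: reachable (before return)
  L4: reachable (return statement)
  L5: DEAD (after return at L4)
  L6: DEAD (after return at L4)
  L7: DEAD (after return at L4)
  L8: DEAD (after return at L4)
Return at L4, total lines = 8
Dead lines: L5 through L8
Count: 4

4


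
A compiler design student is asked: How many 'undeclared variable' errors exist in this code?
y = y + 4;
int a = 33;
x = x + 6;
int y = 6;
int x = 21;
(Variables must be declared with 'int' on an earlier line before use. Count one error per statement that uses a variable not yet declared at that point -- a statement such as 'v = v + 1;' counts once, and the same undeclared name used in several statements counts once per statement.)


Scanning code line by line:
  Line 1: use 'y' -> ERROR (undeclared)
  Line 2: declare 'a' -> declared = ['a']
  Line 3: use 'x' -> ERROR (undeclared)
  Line 4: declare 'y' -> declared = ['a', 'y']
  Line 5: declare 'x' -> declared = ['a', 'x', 'y']
Total undeclared variable errors: 2

2


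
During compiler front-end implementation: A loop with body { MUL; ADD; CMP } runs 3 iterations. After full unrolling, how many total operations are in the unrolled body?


Loop body operations: MUL, ADD, CMP (3 ops per iteration)
Unrolling 3 iterations:
  Iteration 1: MUL, ADD, CMP (3 ops)
  Iteration 2: MUL, ADD, CMP (3 ops)
  Iteration 3: MUL, ADD, CMP (3 ops)
Total: 3 iterations * 3 ops/iter = 9 operations

9


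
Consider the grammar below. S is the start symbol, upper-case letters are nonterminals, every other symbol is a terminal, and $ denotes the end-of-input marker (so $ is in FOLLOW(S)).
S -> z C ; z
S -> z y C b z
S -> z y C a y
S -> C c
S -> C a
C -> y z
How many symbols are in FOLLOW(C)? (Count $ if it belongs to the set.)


S is the start symbol and does not occur in any rule body, so FOLLOW(S) = {$}.
Examining every occurrence of C in a rule body:
  S -> z C ; z : C is followed by terminal ';' -> add ';'
  S -> z y C b z : C is followed by terminal 'b' -> add 'b'
  S -> z y C a y : C is followed by terminal 'a' -> add 'a'
  S -> C c : C is followed by terminal 'c' -> add 'c'
  S -> C a : C is followed by terminal 'a' -> add 'a' (already in the set)
  C -> y z : C does not occur in the body -> contributes nothing
FOLLOW(C) = {;, a, b, c}
Count: 4

4


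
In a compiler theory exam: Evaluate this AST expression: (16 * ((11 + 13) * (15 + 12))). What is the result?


Expression: (16 * ((11 + 13) * (15 + 12)))
Evaluating step by step:
  11 + 13 = 24
  15 + 12 = 27
  24 * 27 = 648
  16 * 648 = 10368
Result: 10368

10368


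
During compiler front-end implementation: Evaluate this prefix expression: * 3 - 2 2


Parsing prefix expression: * 3 - 2 2
Step 1: Innermost operation '- 2 2'
  2 - 2 = 0
Step 2: Outer operation '* 3 [0]'
  3 * 0 = 0

0


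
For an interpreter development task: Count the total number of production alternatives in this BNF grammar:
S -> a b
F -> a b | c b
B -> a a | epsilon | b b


Counting alternatives per rule:
  S: 1 alternative(s)
  F: 2 alternative(s)
  B: 3 alternative(s)
Sum: 1 + 2 + 3 = 6

6


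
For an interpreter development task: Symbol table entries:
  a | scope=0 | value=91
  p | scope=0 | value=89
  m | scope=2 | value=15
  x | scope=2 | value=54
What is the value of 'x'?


Searching symbol table for 'x':
  a | scope=0 | value=91
  p | scope=0 | value=89
  m | scope=2 | value=15
  x | scope=2 | value=54 <- MATCH
Found 'x' at scope 2 with value 54

54


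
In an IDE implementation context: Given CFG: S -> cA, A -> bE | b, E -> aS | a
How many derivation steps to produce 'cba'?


Grammar: S -> cA, A -> bE | b, E -> aS | a
Deriving 'cba':
Step 1: S -> cA => cA
Step 2: A -> bE => cbE
Step 3: E -> a => cba
Total derivation steps: 3

3


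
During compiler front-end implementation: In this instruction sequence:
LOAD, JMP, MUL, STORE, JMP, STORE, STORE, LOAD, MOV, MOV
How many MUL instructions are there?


Scanning instruction sequence for MUL:
  Position 1: LOAD
  Position 2: JMP
  Position 3: MUL <- MATCH
  Position 4: STORE
  Position 5: JMP
  Position 6: STORE
  Position 7: STORE
  Position 8: LOAD
  Position 9: MOV
  Position 10: MOV
Matches at positions: [3]
Total MUL count: 1

1


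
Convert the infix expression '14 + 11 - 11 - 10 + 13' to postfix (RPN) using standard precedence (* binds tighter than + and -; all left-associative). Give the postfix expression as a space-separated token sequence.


Applying the shunting-yard algorithm:
  Operand 14 -> output
  Push '+' onto operator stack -> op-stack: [+]
  Operand 11 -> output
  See '-' (prec 1); top '+' (prec 1) >= it -> pop '+' to output
  Push '-' onto operator stack -> op-stack: [-]
  Operand 11 -> output
  See '-' (prec 1); top '-' (prec 1) >= it -> pop '-' to output
  Push '-' onto operator stack -> op-stack: [-]
  Operand 10 -> output
  See '+' (prec 1); top '-' (prec 1) >= it -> pop '-' to output
  Push '+' onto operator stack -> op-stack: [+]
  Operand 13 -> output
  End of input: pop '+' to output
Postfix result: 14 11 + 11 - 10 - 13 +

14 11 + 11 - 10 - 13 +


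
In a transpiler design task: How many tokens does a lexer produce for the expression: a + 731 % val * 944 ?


Scanning 'a + 731 % val * 944'
Token 1: 'a' -> identifier
Token 2: '+' -> operator
Token 3: '731' -> integer_literal
Token 4: '%' -> operator
Token 5: 'val' -> identifier
Token 6: '*' -> operator
Token 7: '944' -> integer_literal
Total tokens: 7

7


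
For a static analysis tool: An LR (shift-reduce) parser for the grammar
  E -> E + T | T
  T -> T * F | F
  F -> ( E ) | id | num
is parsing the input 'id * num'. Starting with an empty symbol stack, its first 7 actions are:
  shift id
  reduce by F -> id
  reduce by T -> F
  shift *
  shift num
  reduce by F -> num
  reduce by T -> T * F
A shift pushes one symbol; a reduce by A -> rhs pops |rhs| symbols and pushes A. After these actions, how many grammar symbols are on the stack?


Tracking the symbol stack through each action:
  Action 1: shift 'id' : push -> stack = [id] (size 1)
  Action 2: reduce by F -> id : pop 1, push F -> stack = [F] (size 1)
  Action 3: reduce by T -> F : pop 1, push T -> stack = [T] (size 1)
  Action 4: shift '*' : push -> stack = [T, *] (size 2)
  Action 5: shift 'num' : push -> stack = [T, *, num] (size 3)
  Action 6: reduce by F -> num : pop 1, push F -> stack = [T, *, F] (size 3)
  Action 7: reduce by T -> T * F : pop 3, push T -> stack = [T] (size 1)
Final stack size: 1

1


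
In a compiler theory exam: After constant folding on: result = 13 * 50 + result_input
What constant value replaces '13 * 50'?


Identifying constant sub-expression:
  Original: result = 13 * 50 + result_input
  13 and 50 are both compile-time constants
  Evaluating: 13 * 50 = 650
  After folding: result = 650 + result_input

650


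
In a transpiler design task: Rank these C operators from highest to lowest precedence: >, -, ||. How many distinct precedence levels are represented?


Looking up precedence for each operator:
  > -> precedence 4
  - -> precedence 5
  || -> precedence 1
Sorted highest to lowest: -, >, ||
Distinct precedence values: [5, 4, 1]
Number of distinct levels: 3

3


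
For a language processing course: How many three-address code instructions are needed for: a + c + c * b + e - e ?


Expression: a + c + c * b + e - e
Generating three-address code (respecting * over +/- precedence):
  Instruction 1: t1 = c * b
  Instruction 2: t2 = a + c
  Instruction 3: t3 = t2 + t1
  Instruction 4: t4 = t3 + e
  Instruction 5: t5 = t4 - e
Total instructions: 5

5


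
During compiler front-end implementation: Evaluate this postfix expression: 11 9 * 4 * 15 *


Processing tokens left to right:
Push 11, Push 9
Pop 11 and 9, compute 11 * 9 = 99, push 99
Push 4
Pop 99 and 4, compute 99 * 4 = 396, push 396
Push 15
Pop 396 and 15, compute 396 * 15 = 5940, push 5940
Stack result: 5940

5940


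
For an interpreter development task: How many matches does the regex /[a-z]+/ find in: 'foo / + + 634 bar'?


Pattern: /[a-z]+/ (identifiers)
Input: 'foo / + + 634 bar'
Scanning for matches:
  Match 1: 'foo'
  Match 2: 'bar'
Total matches: 2

2


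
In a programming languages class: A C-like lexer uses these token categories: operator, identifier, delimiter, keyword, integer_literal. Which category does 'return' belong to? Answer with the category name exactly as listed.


Token: 'return'
Checking categories:
  identifier: no
  integer_literal: no
  operator: no
  keyword: YES
  delimiter: no
Category: keyword

keyword


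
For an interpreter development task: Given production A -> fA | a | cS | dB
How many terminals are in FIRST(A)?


Production: A -> fA | a | cS | dB
Examining each alternative for leading terminals:
  A -> fA : first terminal = 'f'
  A -> a : first terminal = 'a'
  A -> cS : first terminal = 'c'
  A -> dB : first terminal = 'd'
FIRST(A) = {a, c, d, f}
Count: 4

4


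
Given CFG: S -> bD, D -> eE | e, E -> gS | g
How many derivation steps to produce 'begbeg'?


Grammar: S -> bD, D -> eE | e, E -> gS | g
Deriving 'begbeg':
Step 1: S -> bD => bD
Step 2: D -> eE => beE
Step 3: E -> gS => begS
Step 4: S -> bD => begbD
Step 5: D -> eE => begbeE
Step 6: E -> g => begbeg
Total derivation steps: 6

6


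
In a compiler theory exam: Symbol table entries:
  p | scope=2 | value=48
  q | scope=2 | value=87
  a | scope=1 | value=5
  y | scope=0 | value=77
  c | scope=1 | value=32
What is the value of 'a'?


Searching symbol table for 'a':
  p | scope=2 | value=48
  q | scope=2 | value=87
  a | scope=1 | value=5 <- MATCH
  y | scope=0 | value=77
  c | scope=1 | value=32
Found 'a' at scope 1 with value 5

5


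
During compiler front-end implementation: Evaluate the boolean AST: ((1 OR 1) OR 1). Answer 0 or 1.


Step 1: Evaluate inner node
  1 OR 1 = 1
Step 2: Evaluate root node
  1 OR 1 = 1

1


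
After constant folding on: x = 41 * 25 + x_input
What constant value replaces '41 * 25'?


Identifying constant sub-expression:
  Original: x = 41 * 25 + x_input
  41 and 25 are both compile-time constants
  Evaluating: 41 * 25 = 1025
  After folding: x = 1025 + x_input

1025


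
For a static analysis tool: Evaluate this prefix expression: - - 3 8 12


Parsing prefix expression: - - 3 8 12
Step 1: Innermost operation '- 3 8'
  3 - 8 = -5
Step 2: Outer operation '- [-5] 12'
  -5 - 12 = -17

-17


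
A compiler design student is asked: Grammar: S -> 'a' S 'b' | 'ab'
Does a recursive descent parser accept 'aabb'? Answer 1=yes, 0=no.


Grammar accepts strings of the form a^n b^n (n >= 1)
Word: 'aabb'
Counting: 2 a's and 2 b's
Check: 2 == 2? Yes
Derivation (S -> aSb applied 1 time(s), then S -> ab): S => aSb => aabb
Accepted

1


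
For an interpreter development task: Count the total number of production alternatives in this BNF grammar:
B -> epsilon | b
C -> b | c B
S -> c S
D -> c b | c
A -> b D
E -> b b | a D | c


Counting alternatives per rule:
  B: 2 alternative(s)
  C: 2 alternative(s)
  S: 1 alternative(s)
  D: 2 alternative(s)
  A: 1 alternative(s)
  E: 3 alternative(s)
Sum: 2 + 2 + 1 + 2 + 1 + 3 = 11

11


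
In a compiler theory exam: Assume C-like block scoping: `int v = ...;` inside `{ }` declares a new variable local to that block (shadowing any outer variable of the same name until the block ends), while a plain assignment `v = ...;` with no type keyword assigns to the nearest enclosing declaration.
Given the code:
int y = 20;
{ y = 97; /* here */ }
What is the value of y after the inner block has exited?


Analyzing scoping rules:
Outer scope: declares y = 20
Inner block: 'y = 97;' has no type keyword, so it is an assignment to the outer y (no shadowing)
The assignment changed the outer variable itself, so the new value persists after the block -> 97
Result: 97

97


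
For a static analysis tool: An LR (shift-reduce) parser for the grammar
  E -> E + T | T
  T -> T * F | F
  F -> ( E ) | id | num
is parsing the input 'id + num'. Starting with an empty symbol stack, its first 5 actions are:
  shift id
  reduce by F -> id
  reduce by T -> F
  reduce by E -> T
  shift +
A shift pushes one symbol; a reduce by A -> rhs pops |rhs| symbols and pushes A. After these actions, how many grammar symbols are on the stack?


Tracking the symbol stack through each action:
  Action 1: shift 'id' : push -> stack = [id] (size 1)
  Action 2: reduce by F -> id : pop 1, push F -> stack = [F] (size 1)
  Action 3: reduce by T -> F : pop 1, push T -> stack = [T] (size 1)
  Action 4: reduce by E -> T : pop 1, push E -> stack = [E] (size 1)
  Action 5: shift '+' : push -> stack = [E, +] (size 2)
Final stack size: 2

2


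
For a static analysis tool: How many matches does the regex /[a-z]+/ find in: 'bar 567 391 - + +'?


Pattern: /[a-z]+/ (identifiers)
Input: 'bar 567 391 - + +'
Scanning for matches:
  Match 1: 'bar'
Total matches: 1

1


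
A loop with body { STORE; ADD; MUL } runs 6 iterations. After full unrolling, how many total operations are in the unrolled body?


Loop body operations: STORE, ADD, MUL (3 ops per iteration)
Unrolling 6 iterations:
  Iteration 1: STORE, ADD, MUL (3 ops)
  Iteration 2: STORE, ADD, MUL (3 ops)
  Iteration 3: STORE, ADD, MUL (3 ops)
  Iteration 4: STORE, ADD, MUL (3 ops)
  Iteration 5: STORE, ADD, MUL (3 ops)
  Iteration 6: STORE, ADD, MUL (3 ops)
Total: 6 iterations * 3 ops/iter = 18 operations

18


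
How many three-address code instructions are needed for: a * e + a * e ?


Expression: a * e + a * e
Generating three-address code (respecting * over +/- precedence):
  Instruction 1: t1 = a * e
  Instruction 2: t2 = a * e
  Instruction 3: t3 = t1 + t2
Total instructions: 3

3


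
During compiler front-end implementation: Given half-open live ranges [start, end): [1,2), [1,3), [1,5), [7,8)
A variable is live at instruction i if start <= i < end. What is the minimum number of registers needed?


Live ranges:
  Var0: [1, 2)
  Var1: [1, 3)
  Var2: [1, 5)
  Var3: [7, 8)
Sweep-line events (position, delta, active):
  pos=1 start -> active=1
  pos=1 start -> active=2
  pos=1 start -> active=3
  pos=2 end -> active=2
  pos=3 end -> active=1
  pos=5 end -> active=0
  pos=7 start -> active=1
  pos=8 end -> active=0
Maximum simultaneous active: 3
Minimum registers needed: 3

3


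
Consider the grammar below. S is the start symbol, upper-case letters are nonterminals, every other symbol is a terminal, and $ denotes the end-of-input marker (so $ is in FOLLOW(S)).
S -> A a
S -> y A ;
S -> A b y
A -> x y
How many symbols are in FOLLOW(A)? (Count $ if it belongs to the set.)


S is the start symbol and does not occur in any rule body, so FOLLOW(S) = {$}.
Examining every occurrence of A in a rule body:
  S -> A a : A is followed by terminal 'a' -> add 'a'
  S -> y A ; : A is followed by terminal ';' -> add ';'
  S -> A b y : A is followed by terminal 'b' -> add 'b'
  A -> x y : A does not occur in the body -> contributes nothing
FOLLOW(A) = {;, a, b}
Count: 3

3


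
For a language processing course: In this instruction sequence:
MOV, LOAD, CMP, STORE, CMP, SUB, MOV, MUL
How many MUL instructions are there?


Scanning instruction sequence for MUL:
  Position 1: MOV
  Position 2: LOAD
  Position 3: CMP
  Position 4: STORE
  Position 5: CMP
  Position 6: SUB
  Position 7: MOV
  Position 8: MUL <- MATCH
Matches at positions: [8]
Total MUL count: 1

1


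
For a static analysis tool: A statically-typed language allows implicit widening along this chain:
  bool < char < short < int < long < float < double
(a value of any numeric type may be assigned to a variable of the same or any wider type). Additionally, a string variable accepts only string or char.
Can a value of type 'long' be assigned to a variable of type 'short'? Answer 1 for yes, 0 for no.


Target variable type: short
Source value type: long
Numeric ranks: long=4, short=2
Widening allowed iff rank(source) <= rank(target): 4 <= 2? No
Result: 0

0


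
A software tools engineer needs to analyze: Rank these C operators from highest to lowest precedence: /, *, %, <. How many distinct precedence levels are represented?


Looking up precedence for each operator:
  / -> precedence 6
  * -> precedence 6
  % -> precedence 6
  < -> precedence 4
Sorted highest to lowest: /, *, %, <
Distinct precedence values: [6, 4]
Number of distinct levels: 2

2


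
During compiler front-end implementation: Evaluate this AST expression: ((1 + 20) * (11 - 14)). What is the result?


Expression: ((1 + 20) * (11 - 14))
Evaluating step by step:
  1 + 20 = 21
  11 - 14 = -3
  21 * -3 = -63
Result: -63

-63


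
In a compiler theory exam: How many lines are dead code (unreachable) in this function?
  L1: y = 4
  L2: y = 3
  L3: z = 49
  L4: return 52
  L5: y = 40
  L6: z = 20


Analyzing control flow:
  L1: reachable (before return)
  L2: reachable (before return)
  L3: reachable (before return)
  L4: reachable (return statement)
  L5: DEAD (after return at L4)
  L6: DEAD (after return at L4)
Return at L4, total lines = 6
Dead lines: L5 through L6
Count: 2

2


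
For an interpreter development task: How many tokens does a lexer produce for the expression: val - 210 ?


Scanning 'val - 210'
Token 1: 'val' -> identifier
Token 2: '-' -> operator
Token 3: '210' -> integer_literal
Total tokens: 3

3


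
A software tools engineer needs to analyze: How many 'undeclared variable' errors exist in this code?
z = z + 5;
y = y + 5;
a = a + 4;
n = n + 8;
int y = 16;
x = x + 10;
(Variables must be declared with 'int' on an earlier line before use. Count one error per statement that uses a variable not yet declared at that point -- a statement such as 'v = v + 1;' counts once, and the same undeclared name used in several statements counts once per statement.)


Scanning code line by line:
  Line 1: use 'z' -> ERROR (undeclared)
  Line 2: use 'y' -> ERROR (undeclared)
  Line 3: use 'a' -> ERROR (undeclared)
  Line 4: use 'n' -> ERROR (undeclared)
  Line 5: declare 'y' -> declared = ['y']
  Line 6: use 'x' -> ERROR (undeclared)
Total undeclared variable errors: 5

5


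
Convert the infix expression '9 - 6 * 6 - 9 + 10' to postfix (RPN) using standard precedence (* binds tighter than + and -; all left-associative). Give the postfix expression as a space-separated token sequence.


Applying the shunting-yard algorithm:
  Operand 9 -> output
  Push '-' onto operator stack -> op-stack: [-]
  Operand 6 -> output
  Push '*' onto operator stack -> op-stack: [-, *]
  Operand 6 -> output
  See '-' (prec 1); top '*' (prec 2) >= it -> pop '*' to output
  See '-' (prec 1); top '-' (prec 1) >= it -> pop '-' to output
  Push '-' onto operator stack -> op-stack: [-]
  Operand 9 -> output
  See '+' (prec 1); top '-' (prec 1) >= it -> pop '-' to output
  Push '+' onto operator stack -> op-stack: [+]
  Operand 10 -> output
  End of input: pop '+' to output
Postfix result: 9 6 6 * - 9 - 10 +

9 6 6 * - 9 - 10 +


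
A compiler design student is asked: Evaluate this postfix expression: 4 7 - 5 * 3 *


Processing tokens left to right:
Push 4, Push 7
Pop 4 and 7, compute 4 - 7 = -3, push -3
Push 5
Pop -3 and 5, compute -3 * 5 = -15, push -15
Push 3
Pop -15 and 3, compute -15 * 3 = -45, push -45
Stack result: -45

-45


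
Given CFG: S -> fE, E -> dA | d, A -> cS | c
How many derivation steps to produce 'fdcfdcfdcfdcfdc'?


Grammar: S -> fE, E -> dA | d, A -> cS | c
Deriving 'fdcfdcfdcfdcfdc':
Step 1: S -> fE => fE
Step 2: E -> dA => fdA
Step 3: A -> cS => fdcS
Step 4: S -> fE => fdcfE
Step 5: E -> dA => fdcfdA
Step 6: A -> cS => fdcfdcS
Step 7: S -> fE => fdcfdcfE
Step 8: E -> dA => fdcfdcfdA
Step 9: A -> cS => fdcfdcfdcS
Step 10: S -> fE => fdcfdcfdcfE
Step 11: E -> dA => fdcfdcfdcfdA
Step 12: A -> cS => fdcfdcfdcfdcS
Step 13: S -> fE => fdcfdcfdcfdcfE
Step 14: E -> dA => fdcfdcfdcfdcfdA
Step 15: A -> c => fdcfdcfdcfdcfdc
Total derivation steps: 15

15


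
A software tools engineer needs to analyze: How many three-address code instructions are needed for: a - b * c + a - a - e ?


Expression: a - b * c + a - a - e
Generating three-address code (respecting * over +/- precedence):
  Instruction 1: t1 = b * c
  Instruction 2: t2 = a - t1
  Instruction 3: t3 = t2 + a
  Instruction 4: t4 = t3 - a
  Instruction 5: t5 = t4 - e
Total instructions: 5

5


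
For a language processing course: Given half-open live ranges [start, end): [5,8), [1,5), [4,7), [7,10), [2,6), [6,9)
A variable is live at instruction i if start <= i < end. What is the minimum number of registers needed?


Live ranges:
  Var0: [5, 8)
  Var1: [1, 5)
  Var2: [4, 7)
  Var3: [7, 10)
  Var4: [2, 6)
  Var5: [6, 9)
Sweep-line events (position, delta, active):
  pos=1 start -> active=1
  pos=2 start -> active=2
  pos=4 start -> active=3
  pos=5 end -> active=2
  pos=5 start -> active=3
  pos=6 end -> active=2
  pos=6 start -> active=3
  pos=7 end -> active=2
  pos=7 start -> active=3
  pos=8 end -> active=2
  pos=9 end -> active=1
  pos=10 end -> active=0
Maximum simultaneous active: 3
Minimum registers needed: 3

3


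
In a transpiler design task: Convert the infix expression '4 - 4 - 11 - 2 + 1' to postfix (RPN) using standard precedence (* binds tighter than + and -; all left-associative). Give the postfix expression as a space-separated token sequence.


Applying the shunting-yard algorithm:
  Operand 4 -> output
  Push '-' onto operator stack -> op-stack: [-]
  Operand 4 -> output
  See '-' (prec 1); top '-' (prec 1) >= it -> pop '-' to output
  Push '-' onto operator stack -> op-stack: [-]
  Operand 11 -> output
  See '-' (prec 1); top '-' (prec 1) >= it -> pop '-' to output
  Push '-' onto operator stack -> op-stack: [-]
  Operand 2 -> output
  See '+' (prec 1); top '-' (prec 1) >= it -> pop '-' to output
  Push '+' onto operator stack -> op-stack: [+]
  Operand 1 -> output
  End of input: pop '+' to output
Postfix result: 4 4 - 11 - 2 - 1 +

4 4 - 11 - 2 - 1 +


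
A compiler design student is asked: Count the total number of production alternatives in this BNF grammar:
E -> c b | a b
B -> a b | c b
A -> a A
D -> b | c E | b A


Counting alternatives per rule:
  E: 2 alternative(s)
  B: 2 alternative(s)
  A: 1 alternative(s)
  D: 3 alternative(s)
Sum: 2 + 2 + 1 + 3 = 8

8


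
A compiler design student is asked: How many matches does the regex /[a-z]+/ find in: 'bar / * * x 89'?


Pattern: /[a-z]+/ (identifiers)
Input: 'bar / * * x 89'
Scanning for matches:
  Match 1: 'bar'
  Match 2: 'x'
Total matches: 2

2


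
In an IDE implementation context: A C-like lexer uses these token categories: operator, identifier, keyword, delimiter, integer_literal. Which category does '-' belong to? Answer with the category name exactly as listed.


Token: '-'
Checking categories:
  identifier: no
  integer_literal: no
  operator: YES
  keyword: no
  delimiter: no
Category: operator

operator


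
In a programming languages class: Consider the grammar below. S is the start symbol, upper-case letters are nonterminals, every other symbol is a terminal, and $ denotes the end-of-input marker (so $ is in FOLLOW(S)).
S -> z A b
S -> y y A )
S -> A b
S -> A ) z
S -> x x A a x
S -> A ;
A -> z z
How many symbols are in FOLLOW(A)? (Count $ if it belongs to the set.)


S is the start symbol and does not occur in any rule body, so FOLLOW(S) = {$}.
Examining every occurrence of A in a rule body:
  S -> z A b : A is followed by terminal 'b' -> add 'b'
  S -> y y A ) : A is followed by terminal ')' -> add ')'
  S -> A b : A is followed by terminal 'b' -> add 'b' (already in the set)
  S -> A ) z : A is followed by terminal ')' -> add ')' (already in the set)
  S -> x x A a x : A is followed by terminal 'a' -> add 'a'
  S -> A ; : A is followed by terminal ';' -> add ';'
  A -> z z : A does not occur in the body -> contributes nothing
FOLLOW(A) = {), ;, a, b}
Count: 4

4


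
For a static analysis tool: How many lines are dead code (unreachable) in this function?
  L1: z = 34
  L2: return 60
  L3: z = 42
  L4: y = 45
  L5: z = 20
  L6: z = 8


Analyzing control flow:
  L1: reachable (before return)
  L2: reachable (return statement)
  L3: DEAD (after return at L2)
  L4: DEAD (after return at L2)
  L5: DEAD (after return at L2)
  L6: DEAD (after return at L2)
Return at L2, total lines = 6
Dead lines: L3 through L6
Count: 4

4


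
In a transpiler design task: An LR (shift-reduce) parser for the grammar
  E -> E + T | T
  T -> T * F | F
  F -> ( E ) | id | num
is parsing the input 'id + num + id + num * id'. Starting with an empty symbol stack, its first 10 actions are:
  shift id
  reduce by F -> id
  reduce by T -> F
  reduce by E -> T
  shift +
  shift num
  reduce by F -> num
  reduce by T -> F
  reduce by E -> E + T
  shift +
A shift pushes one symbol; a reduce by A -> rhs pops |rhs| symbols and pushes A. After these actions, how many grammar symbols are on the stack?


Tracking the symbol stack through each action:
  Action 1: shift 'id' : push -> stack = [id] (size 1)
  Action 2: reduce by F -> id : pop 1, push F -> stack = [F] (size 1)
  Action 3: reduce by T -> F : pop 1, push T -> stack = [T] (size 1)
  Action 4: reduce by E -> T : pop 1, push E -> stack = [E] (size 1)
  Action 5: shift '+' : push -> stack = [E, +] (size 2)
  Action 6: shift 'num' : push -> stack = [E, +, num] (size 3)
  Action 7: reduce by F -> num : pop 1, push F -> stack = [E, +, F] (size 3)
  Action 8: reduce by T -> F : pop 1, push T -> stack = [E, +, T] (size 3)
  Action 9: reduce by E -> E + T : pop 3, push E -> stack = [E] (size 1)
  Action 10: shift '+' : push -> stack = [E, +] (size 2)
Final stack size: 2

2


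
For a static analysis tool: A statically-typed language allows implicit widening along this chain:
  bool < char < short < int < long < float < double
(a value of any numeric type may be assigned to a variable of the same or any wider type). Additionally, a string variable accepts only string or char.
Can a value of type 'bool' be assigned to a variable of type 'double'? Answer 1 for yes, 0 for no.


Target variable type: double
Source value type: bool
Numeric ranks: bool=0, double=6
Widening allowed iff rank(source) <= rank(target): 0 <= 6? Yes
Result: 1

1


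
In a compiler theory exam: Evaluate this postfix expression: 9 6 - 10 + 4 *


Processing tokens left to right:
Push 9, Push 6
Pop 9 and 6, compute 9 - 6 = 3, push 3
Push 10
Pop 3 and 10, compute 3 + 10 = 13, push 13
Push 4
Pop 13 and 4, compute 13 * 4 = 52, push 52
Stack result: 52

52


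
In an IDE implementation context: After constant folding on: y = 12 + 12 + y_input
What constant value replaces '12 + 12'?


Identifying constant sub-expression:
  Original: y = 12 + 12 + y_input
  12 and 12 are both compile-time constants
  Evaluating: 12 + 12 = 24
  After folding: y = 24 + y_input

24


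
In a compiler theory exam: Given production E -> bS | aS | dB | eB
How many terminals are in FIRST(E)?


Production: E -> bS | aS | dB | eB
Examining each alternative for leading terminals:
  E -> bS : first terminal = 'b'
  E -> aS : first terminal = 'a'
  E -> dB : first terminal = 'd'
  E -> eB : first terminal = 'e'
FIRST(E) = {a, b, d, e}
Count: 4

4


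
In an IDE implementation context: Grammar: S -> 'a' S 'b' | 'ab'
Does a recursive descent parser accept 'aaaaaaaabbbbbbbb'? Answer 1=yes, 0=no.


Grammar accepts strings of the form a^n b^n (n >= 1)
Word: 'aaaaaaaabbbbbbbb'
Counting: 8 a's and 8 b's
Check: 8 == 8? Yes
Derivation (S -> aSb applied 7 time(s), then S -> ab): S => aSb => aaSbb => aaaSbbb => aaaaSbbbb => aaaaaSbbbbb => aaaaaaSbbbbbb => aaaaaaaSbbbbbbb => aaaaaaaabbbbbbbb
Accepted

1


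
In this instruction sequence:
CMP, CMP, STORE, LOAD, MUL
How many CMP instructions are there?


Scanning instruction sequence for CMP:
  Position 1: CMP <- MATCH
  Position 2: CMP <- MATCH
  Position 3: STORE
  Position 4: LOAD
  Position 5: MUL
Matches at positions: [1, 2]
Total CMP count: 2

2


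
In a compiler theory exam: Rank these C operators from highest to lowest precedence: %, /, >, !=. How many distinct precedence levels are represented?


Looking up precedence for each operator:
  % -> precedence 6
  / -> precedence 6
  > -> precedence 4
  != -> precedence 3
Sorted highest to lowest: %, /, >, !=
Distinct precedence values: [6, 4, 3]
Number of distinct levels: 3

3


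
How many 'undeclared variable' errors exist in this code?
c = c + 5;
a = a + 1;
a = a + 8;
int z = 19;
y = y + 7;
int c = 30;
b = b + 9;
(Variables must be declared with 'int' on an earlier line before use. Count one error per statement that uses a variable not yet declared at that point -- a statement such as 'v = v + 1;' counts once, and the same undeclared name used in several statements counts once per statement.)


Scanning code line by line:
  Line 1: use 'c' -> ERROR (undeclared)
  Line 2: use 'a' -> ERROR (undeclared)
  Line 3: use 'a' -> ERROR (undeclared)
  Line 4: declare 'z' -> declared = ['z']
  Line 5: use 'y' -> ERROR (undeclared)
  Line 6: declare 'c' -> declared = ['c', 'z']
  Line 7: use 'b' -> ERROR (undeclared)
Total undeclared variable errors: 5

5


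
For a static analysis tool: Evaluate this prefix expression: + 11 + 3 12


Parsing prefix expression: + 11 + 3 12
Step 1: Innermost operation '+ 3 12'
  3 + 12 = 15
Step 2: Outer operation '+ 11 [15]'
  11 + 15 = 26

26


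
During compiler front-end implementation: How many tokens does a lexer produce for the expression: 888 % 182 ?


Scanning '888 % 182'
Token 1: '888' -> integer_literal
Token 2: '%' -> operator
Token 3: '182' -> integer_literal
Total tokens: 3

3


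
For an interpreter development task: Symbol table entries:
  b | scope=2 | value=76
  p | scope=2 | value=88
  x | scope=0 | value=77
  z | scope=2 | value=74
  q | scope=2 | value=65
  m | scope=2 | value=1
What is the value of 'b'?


Searching symbol table for 'b':
  b | scope=2 | value=76 <- MATCH
  p | scope=2 | value=88
  x | scope=0 | value=77
  z | scope=2 | value=74
  q | scope=2 | value=65
  m | scope=2 | value=1
Found 'b' at scope 2 with value 76

76


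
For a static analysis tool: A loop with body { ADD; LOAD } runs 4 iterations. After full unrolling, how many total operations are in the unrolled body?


Loop body operations: ADD, LOAD (2 ops per iteration)
Unrolling 4 iterations:
  Iteration 1: ADD, LOAD (2 ops)
  Iteration 2: ADD, LOAD (2 ops)
  Iteration 3: ADD, LOAD (2 ops)
  Iteration 4: ADD, LOAD (2 ops)
Total: 4 iterations * 2 ops/iter = 8 operations

8


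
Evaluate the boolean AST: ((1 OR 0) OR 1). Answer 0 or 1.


Step 1: Evaluate inner node
  1 OR 0 = 1
Step 2: Evaluate root node
  1 OR 1 = 1

1


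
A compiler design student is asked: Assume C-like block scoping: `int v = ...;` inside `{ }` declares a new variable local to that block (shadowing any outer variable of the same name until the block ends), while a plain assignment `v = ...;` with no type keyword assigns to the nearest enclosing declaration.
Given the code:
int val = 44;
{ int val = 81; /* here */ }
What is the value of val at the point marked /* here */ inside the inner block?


Analyzing scoping rules:
Outer scope: declares val = 44
Inner block: 'int val = 81;' declares a NEW val that shadows the outer one
Inside the block the inner declaration is in scope -> 81
Result: 81

81


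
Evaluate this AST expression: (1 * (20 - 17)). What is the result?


Expression: (1 * (20 - 17))
Evaluating step by step:
  20 - 17 = 3
  1 * 3 = 3
Result: 3

3


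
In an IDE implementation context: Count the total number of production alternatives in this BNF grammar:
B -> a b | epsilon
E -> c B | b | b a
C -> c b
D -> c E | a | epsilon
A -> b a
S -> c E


Counting alternatives per rule:
  B: 2 alternative(s)
  E: 3 alternative(s)
  C: 1 alternative(s)
  D: 3 alternative(s)
  A: 1 alternative(s)
  S: 1 alternative(s)
Sum: 2 + 3 + 1 + 3 + 1 + 1 = 11

11


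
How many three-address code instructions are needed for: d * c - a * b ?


Expression: d * c - a * b
Generating three-address code (respecting * over +/- precedence):
  Instruction 1: t1 = d * c
  Instruction 2: t2 = a * b
  Instruction 3: t3 = t1 - t2
Total instructions: 3

3


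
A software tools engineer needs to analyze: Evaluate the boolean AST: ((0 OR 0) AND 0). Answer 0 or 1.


Step 1: Evaluate inner node
  0 OR 0 = 0
Step 2: Evaluate root node
  0 AND 0 = 0

0


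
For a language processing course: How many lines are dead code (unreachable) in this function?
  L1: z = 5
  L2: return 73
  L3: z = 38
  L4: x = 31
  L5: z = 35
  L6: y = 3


Analyzing control flow:
  L1: reachable (before return)
  L2: reachable (return statement)
  L3: DEAD (after return at L2)
  L4: DEAD (after return at L2)
  L5: DEAD (after return at L2)
  L6: DEAD (after return at L2)
Return at L2, total lines = 6
Dead lines: L3 through L6
Count: 4

4


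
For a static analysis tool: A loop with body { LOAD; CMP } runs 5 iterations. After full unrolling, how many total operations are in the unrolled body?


Loop body operations: LOAD, CMP (2 ops per iteration)
Unrolling 5 iterations:
  Iteration 1: LOAD, CMP (2 ops)
  Iteration 2: LOAD, CMP (2 ops)
  Iteration 3: LOAD, CMP (2 ops)
  Iteration 4: LOAD, CMP (2 ops)
  Iteration 5: LOAD, CMP (2 ops)
Total: 5 iterations * 2 ops/iter = 10 operations

10


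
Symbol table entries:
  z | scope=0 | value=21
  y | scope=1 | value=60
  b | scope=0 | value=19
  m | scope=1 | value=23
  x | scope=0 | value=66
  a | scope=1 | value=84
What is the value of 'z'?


Searching symbol table for 'z':
  z | scope=0 | value=21 <- MATCH
  y | scope=1 | value=60
  b | scope=0 | value=19
  m | scope=1 | value=23
  x | scope=0 | value=66
  a | scope=1 | value=84
Found 'z' at scope 0 with value 21

21


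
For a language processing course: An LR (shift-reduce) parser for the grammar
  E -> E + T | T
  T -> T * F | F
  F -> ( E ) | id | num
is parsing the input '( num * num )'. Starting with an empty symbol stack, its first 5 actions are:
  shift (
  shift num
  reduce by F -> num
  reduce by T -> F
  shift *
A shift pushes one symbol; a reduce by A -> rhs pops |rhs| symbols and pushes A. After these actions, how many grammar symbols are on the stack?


Tracking the symbol stack through each action:
  Action 1: shift '(' : push -> stack = [(] (size 1)
  Action 2: shift 'num' : push -> stack = [(, num] (size 2)
  Action 3: reduce by F -> num : pop 1, push F -> stack = [(, F] (size 2)
  Action 4: reduce by T -> F : pop 1, push T -> stack = [(, T] (size 2)
  Action 5: shift '*' : push -> stack = [(, T, *] (size 3)
Final stack size: 3

3


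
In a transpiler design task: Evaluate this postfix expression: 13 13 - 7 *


Processing tokens left to right:
Push 13, Push 13
Pop 13 and 13, compute 13 - 13 = 0, push 0
Push 7
Pop 0 and 7, compute 0 * 7 = 0, push 0
Stack result: 0

0


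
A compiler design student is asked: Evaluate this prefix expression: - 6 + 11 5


Parsing prefix expression: - 6 + 11 5
Step 1: Innermost operation '+ 11 5'
  11 + 5 = 16
Step 2: Outer operation '- 6 [16]'
  6 - 16 = -10

-10


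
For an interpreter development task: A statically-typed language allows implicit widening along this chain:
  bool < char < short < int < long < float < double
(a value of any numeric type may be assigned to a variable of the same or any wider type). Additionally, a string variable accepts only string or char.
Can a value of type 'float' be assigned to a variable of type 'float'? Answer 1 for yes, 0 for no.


Target variable type: float
Source value type: float
Numeric ranks: float=5, float=5
Widening allowed iff rank(source) <= rank(target): 5 <= 5? Yes
Result: 1

1


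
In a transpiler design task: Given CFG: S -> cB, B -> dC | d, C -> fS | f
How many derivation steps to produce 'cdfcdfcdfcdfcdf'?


Grammar: S -> cB, B -> dC | d, C -> fS | f
Deriving 'cdfcdfcdfcdfcdf':
Step 1: S -> cB => cB
Step 2: B -> dC => cdC
Step 3: C -> fS => cdfS
Step 4: S -> cB => cdfcB
Step 5: B -> dC => cdfcdC
Step 6: C -> fS => cdfcdfS
Step 7: S -> cB => cdfcdfcB
Step 8: B -> dC => cdfcdfcdC
Step 9: C -> fS => cdfcdfcdfS
Step 10: S -> cB => cdfcdfcdfcB
Step 11: B -> dC => cdfcdfcdfcdC
Step 12: C -> fS => cdfcdfcdfcdfS
Step 13: S -> cB => cdfcdfcdfcdfcB
Step 14: B -> dC => cdfcdfcdfcdfcdC
Step 15: C -> f => cdfcdfcdfcdfcdf
Total derivation steps: 15

15


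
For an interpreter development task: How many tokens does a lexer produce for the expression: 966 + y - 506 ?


Scanning '966 + y - 506'
Token 1: '966' -> integer_literal
Token 2: '+' -> operator
Token 3: 'y' -> identifier
Token 4: '-' -> operator
Token 5: '506' -> integer_literal
Total tokens: 5

5


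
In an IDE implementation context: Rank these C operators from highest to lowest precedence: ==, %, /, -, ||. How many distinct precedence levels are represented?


Looking up precedence for each operator:
  == -> precedence 3
  % -> precedence 6
  / -> precedence 6
  - -> precedence 5
  || -> precedence 1
Sorted highest to lowest: %, /, -, ==, ||
Distinct precedence values: [6, 5, 3, 1]
Number of distinct levels: 4

4
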